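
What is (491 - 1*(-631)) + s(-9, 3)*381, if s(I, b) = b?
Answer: 2265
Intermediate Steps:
(491 - 1*(-631)) + s(-9, 3)*381 = (491 - 1*(-631)) + 3*381 = (491 + 631) + 1143 = 1122 + 1143 = 2265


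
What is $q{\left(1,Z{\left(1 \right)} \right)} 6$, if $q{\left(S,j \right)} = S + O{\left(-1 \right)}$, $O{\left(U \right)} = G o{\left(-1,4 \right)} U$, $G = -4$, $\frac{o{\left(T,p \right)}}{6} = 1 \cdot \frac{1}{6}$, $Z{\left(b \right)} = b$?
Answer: $30$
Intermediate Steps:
$o{\left(T,p \right)} = 1$ ($o{\left(T,p \right)} = 6 \cdot 1 \cdot \frac{1}{6} = 6 \cdot \frac{1}{6} = 1$)
$O{\left(U \right)} = - 4 U$ ($O{\left(U \right)} = \left(-4\right) 1 U = - 4 U$)
$q{\left(S,j \right)} = 4 + S$ ($q{\left(S,j \right)} = S - -4 = S + 4 = 4 + S$)
$q{\left(1,Z{\left(1 \right)} \right)} 6 = \left(4 + 1\right) 6 = 5 \cdot 6 = 30$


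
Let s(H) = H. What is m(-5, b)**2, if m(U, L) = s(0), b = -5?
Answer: 0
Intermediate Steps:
m(U, L) = 0
m(-5, b)**2 = 0**2 = 0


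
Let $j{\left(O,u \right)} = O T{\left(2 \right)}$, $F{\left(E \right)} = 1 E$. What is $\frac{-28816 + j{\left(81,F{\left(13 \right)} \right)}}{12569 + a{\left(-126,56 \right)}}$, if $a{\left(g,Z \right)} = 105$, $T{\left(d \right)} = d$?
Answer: $- \frac{14327}{6337} \approx -2.2608$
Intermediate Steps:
$F{\left(E \right)} = E$
$j{\left(O,u \right)} = 2 O$ ($j{\left(O,u \right)} = O 2 = 2 O$)
$\frac{-28816 + j{\left(81,F{\left(13 \right)} \right)}}{12569 + a{\left(-126,56 \right)}} = \frac{-28816 + 2 \cdot 81}{12569 + 105} = \frac{-28816 + 162}{12674} = \left(-28654\right) \frac{1}{12674} = - \frac{14327}{6337}$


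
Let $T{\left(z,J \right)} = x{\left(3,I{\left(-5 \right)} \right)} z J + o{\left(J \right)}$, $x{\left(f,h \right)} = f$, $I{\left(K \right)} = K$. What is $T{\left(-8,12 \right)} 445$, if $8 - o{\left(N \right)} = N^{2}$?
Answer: $-188680$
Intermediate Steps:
$o{\left(N \right)} = 8 - N^{2}$
$T{\left(z,J \right)} = 8 - J^{2} + 3 J z$ ($T{\left(z,J \right)} = 3 z J - \left(-8 + J^{2}\right) = 3 J z - \left(-8 + J^{2}\right) = 8 - J^{2} + 3 J z$)
$T{\left(-8,12 \right)} 445 = \left(8 - 12^{2} + 3 \cdot 12 \left(-8\right)\right) 445 = \left(8 - 144 - 288\right) 445 = \left(-424\right) 445 = -188680$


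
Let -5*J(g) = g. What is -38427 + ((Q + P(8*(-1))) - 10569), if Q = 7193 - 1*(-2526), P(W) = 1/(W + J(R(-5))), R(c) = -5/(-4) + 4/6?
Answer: -19756391/503 ≈ -39277.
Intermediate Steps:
R(c) = 23/12 (R(c) = -5*(-1/4) + 4*(1/6) = 5/4 + 2/3 = 23/12)
J(g) = -g/5
P(W) = 1/(-23/60 + W) (P(W) = 1/(W - 1/5*23/12) = 1/(W - 23/60) = 1/(-23/60 + W))
Q = 9719 (Q = 7193 + 2526 = 9719)
-38427 + ((Q + P(8*(-1))) - 10569) = -38427 + ((9719 + 60/(-23 + 60*(8*(-1)))) - 10569) = -38427 + ((9719 + 60/(-23 + 60*(-8))) - 10569) = -38427 + ((9719 + 60/(-23 - 480)) - 10569) = -38427 + ((9719 + 60/(-503)) - 10569) = -38427 + ((9719 + 60*(-1/503)) - 10569) = -38427 + ((9719 - 60/503) - 10569) = -38427 + (4888597/503 - 10569) = -38427 - 427610/503 = -19756391/503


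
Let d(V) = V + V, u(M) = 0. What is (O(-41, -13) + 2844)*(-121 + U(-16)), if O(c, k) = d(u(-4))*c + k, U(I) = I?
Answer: -387847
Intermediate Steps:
d(V) = 2*V
O(c, k) = k (O(c, k) = (2*0)*c + k = 0*c + k = 0 + k = k)
(O(-41, -13) + 2844)*(-121 + U(-16)) = (-13 + 2844)*(-121 - 16) = 2831*(-137) = -387847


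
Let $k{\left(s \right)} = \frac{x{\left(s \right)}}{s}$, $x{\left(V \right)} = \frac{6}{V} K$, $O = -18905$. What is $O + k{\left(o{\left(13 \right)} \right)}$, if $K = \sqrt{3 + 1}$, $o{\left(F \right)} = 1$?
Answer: $-18893$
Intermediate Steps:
$K = 2$ ($K = \sqrt{4} = 2$)
$x{\left(V \right)} = \frac{12}{V}$ ($x{\left(V \right)} = \frac{6}{V} 2 = \frac{12}{V}$)
$k{\left(s \right)} = \frac{12}{s^{2}}$ ($k{\left(s \right)} = \frac{12 \frac{1}{s}}{s} = \frac{12}{s^{2}}$)
$O + k{\left(o{\left(13 \right)} \right)} = -18905 + 12 \cdot 1^{-2} = -18905 + 12 \cdot 1 = -18905 + 12 = -18893$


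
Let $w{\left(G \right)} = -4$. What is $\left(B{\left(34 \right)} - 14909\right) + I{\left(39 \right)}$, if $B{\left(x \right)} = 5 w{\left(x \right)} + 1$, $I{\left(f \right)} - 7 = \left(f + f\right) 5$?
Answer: $-14531$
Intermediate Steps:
$I{\left(f \right)} = 7 + 10 f$ ($I{\left(f \right)} = 7 + \left(f + f\right) 5 = 7 + 2 f 5 = 7 + 10 f$)
$B{\left(x \right)} = -19$ ($B{\left(x \right)} = 5 \left(-4\right) + 1 = -20 + 1 = -19$)
$\left(B{\left(34 \right)} - 14909\right) + I{\left(39 \right)} = \left(-19 - 14909\right) + \left(7 + 10 \cdot 39\right) = -14928 + \left(7 + 390\right) = -14928 + 397 = -14531$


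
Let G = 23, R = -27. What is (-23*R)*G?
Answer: 14283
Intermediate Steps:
(-23*R)*G = -23*(-27)*23 = 621*23 = 14283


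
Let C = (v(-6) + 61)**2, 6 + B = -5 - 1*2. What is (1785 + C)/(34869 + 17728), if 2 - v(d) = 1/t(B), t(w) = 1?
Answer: 5629/52597 ≈ 0.10702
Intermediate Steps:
B = -13 (B = -6 + (-5 - 1*2) = -6 + (-5 - 2) = -6 - 7 = -13)
v(d) = 1 (v(d) = 2 - 1/1 = 2 - 1*1 = 2 - 1 = 1)
C = 3844 (C = (1 + 61)**2 = 62**2 = 3844)
(1785 + C)/(34869 + 17728) = (1785 + 3844)/(34869 + 17728) = 5629/52597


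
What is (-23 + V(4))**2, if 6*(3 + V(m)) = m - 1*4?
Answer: 676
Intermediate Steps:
V(m) = -11/3 + m/6 (V(m) = -3 + (m - 1*4)/6 = -3 + (m - 4)/6 = -3 + (-4 + m)/6 = -3 + (-2/3 + m/6) = -11/3 + m/6)
(-23 + V(4))**2 = (-23 + (-11/3 + (1/6)*4))**2 = (-23 + (-11/3 + 2/3))**2 = (-23 - 3)**2 = (-26)**2 = 676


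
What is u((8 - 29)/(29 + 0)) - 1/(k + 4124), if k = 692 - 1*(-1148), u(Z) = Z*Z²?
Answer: -55256993/145455996 ≈ -0.37989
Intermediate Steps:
u(Z) = Z³
k = 1840 (k = 692 + 1148 = 1840)
u((8 - 29)/(29 + 0)) - 1/(k + 4124) = ((8 - 29)/(29 + 0))³ - 1/(1840 + 4124) = (-21/29)³ - 1/5964 = -9261/24389 - 1/5964 = -55256993/145455996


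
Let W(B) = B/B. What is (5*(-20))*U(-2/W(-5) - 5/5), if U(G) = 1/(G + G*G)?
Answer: -50/3 ≈ -16.667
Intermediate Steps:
W(B) = 1
U(G) = 1/(G + G²)
(5*(-20))*U(-2/W(-5) - 5/5) = (5*(-20))*(1/((-2/1 - 5/5)*(1 + (-2/1 - 5/5)))) = -100/((-2*1 - 5*⅕)*(1 + (-2*1 - 5*⅕))) = -100/((-2 - 1)*(1 + (-2 - 1))) = -100/((-3)*(1 - 3)) = -(-100)/(3*(-2)) = -(-100)*(-1)/(3*2) = -100*⅙ = -50/3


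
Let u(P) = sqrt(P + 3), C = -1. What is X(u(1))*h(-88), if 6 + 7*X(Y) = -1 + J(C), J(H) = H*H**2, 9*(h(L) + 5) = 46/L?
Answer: 4006/693 ≈ 5.7807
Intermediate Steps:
h(L) = -5 + 46/(9*L) (h(L) = -5 + (46/L)/9 = -5 + 46/(9*L))
J(H) = H**3
u(P) = sqrt(3 + P)
X(Y) = -8/7 (X(Y) = -6/7 + (-1 + (-1)**3)/7 = -6/7 + (-1 - 1)/7 = -6/7 + (1/7)*(-2) = -6/7 - 2/7 = -8/7)
X(u(1))*h(-88) = -8*(-5 + (46/9)/(-88))/7 = -8*(-5 + (46/9)*(-1/88))/7 = -8*(-5 - 23/396)/7 = -8/7*(-2003/396) = 4006/693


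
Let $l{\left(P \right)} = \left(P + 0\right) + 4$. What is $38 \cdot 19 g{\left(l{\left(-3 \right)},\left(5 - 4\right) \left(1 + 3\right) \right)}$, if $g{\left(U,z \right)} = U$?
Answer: $722$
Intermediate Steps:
$l{\left(P \right)} = 4 + P$ ($l{\left(P \right)} = P + 4 = 4 + P$)
$38 \cdot 19 g{\left(l{\left(-3 \right)},\left(5 - 4\right) \left(1 + 3\right) \right)} = 38 \cdot 19 \left(4 - 3\right) = 722 \cdot 1 = 722$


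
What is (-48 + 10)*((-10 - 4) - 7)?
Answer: 798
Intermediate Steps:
(-48 + 10)*((-10 - 4) - 7) = -38*(-14 - 7) = -38*(-21) = 798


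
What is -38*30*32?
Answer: -36480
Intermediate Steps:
-38*30*32 = -1140*32 = -36480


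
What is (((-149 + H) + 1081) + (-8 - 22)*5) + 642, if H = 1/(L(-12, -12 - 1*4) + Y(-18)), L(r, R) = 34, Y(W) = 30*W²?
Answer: 13889697/9754 ≈ 1424.0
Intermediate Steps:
H = 1/9754 (H = 1/(34 + 30*(-18)²) = 1/(34 + 30*324) = 1/(34 + 9720) = 1/9754 ≈ 0.00010252)
(((-149 + H) + 1081) + (-8 - 22)*5) + 642 = (((-149 + 1/9754) + 1081) + (-8 - 22)*5) + 642 = ((-1453345/9754 + 1081) - 30*5) + 642 = (9090729/9754 - 150) + 642 = 7627629/9754 + 642 = 13889697/9754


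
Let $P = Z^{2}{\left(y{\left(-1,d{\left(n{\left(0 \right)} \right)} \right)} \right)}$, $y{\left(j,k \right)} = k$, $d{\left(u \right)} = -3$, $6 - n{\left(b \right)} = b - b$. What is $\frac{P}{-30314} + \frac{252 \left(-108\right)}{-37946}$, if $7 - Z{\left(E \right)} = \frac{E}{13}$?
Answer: $\frac{34773518350}{48599965609} \approx 0.7155$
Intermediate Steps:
$n{\left(b \right)} = 6$ ($n{\left(b \right)} = 6 - \left(b - b\right) = 6 - 0 = 6 + 0 = 6$)
$Z{\left(E \right)} = 7 - \frac{E}{13}$
$P = \frac{8836}{169}$ ($P = \left(7 - - \frac{3}{13}\right)^{2} = \left(7 + \frac{3}{13}\right)^{2} = \left(\frac{94}{13}\right)^{2} = \frac{8836}{169} \approx 52.284$)
$\frac{P}{-30314} + \frac{252 \left(-108\right)}{-37946} = \frac{8836}{169 \left(-30314\right)} + \frac{252 \left(-108\right)}{-37946} = \frac{8836}{169} \left(- \frac{1}{30314}\right) - - \frac{13608}{18973} = - \frac{4418}{2561533} + \frac{13608}{18973} = \frac{34773518350}{48599965609}$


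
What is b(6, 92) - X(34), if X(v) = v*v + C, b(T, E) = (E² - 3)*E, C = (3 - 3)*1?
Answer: 777256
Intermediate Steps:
C = 0 (C = 0*1 = 0)
b(T, E) = E*(-3 + E²) (b(T, E) = (-3 + E²)*E = E*(-3 + E²))
X(v) = v² (X(v) = v*v + 0 = v² + 0 = v²)
b(6, 92) - X(34) = 92*(-3 + 92²) - 1*34² = 92*(-3 + 8464) - 1*1156 = 92*8461 - 1156 = 778412 - 1156 = 777256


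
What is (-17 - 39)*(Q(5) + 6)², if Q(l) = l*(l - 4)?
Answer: -6776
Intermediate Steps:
Q(l) = l*(-4 + l)
(-17 - 39)*(Q(5) + 6)² = (-17 - 39)*(5*(-4 + 5) + 6)² = -56*(5*1 + 6)² = -56*(5 + 6)² = -56*11² = -56*121 = -6776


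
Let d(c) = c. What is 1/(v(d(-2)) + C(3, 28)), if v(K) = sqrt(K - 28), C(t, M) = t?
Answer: 1/13 - I*sqrt(30)/39 ≈ 0.076923 - 0.14044*I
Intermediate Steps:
v(K) = sqrt(-28 + K)
1/(v(d(-2)) + C(3, 28)) = 1/(sqrt(-28 - 2) + 3) = 1/(sqrt(-30) + 3) = 1/(I*sqrt(30) + 3) = 1/(3 + I*sqrt(30))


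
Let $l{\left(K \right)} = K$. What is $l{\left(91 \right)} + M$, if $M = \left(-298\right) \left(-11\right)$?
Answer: $3369$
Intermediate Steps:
$M = 3278$
$l{\left(91 \right)} + M = 91 + 3278 = 3369$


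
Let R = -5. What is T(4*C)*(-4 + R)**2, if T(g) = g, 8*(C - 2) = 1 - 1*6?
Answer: 891/2 ≈ 445.50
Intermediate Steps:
C = 11/8 (C = 2 + (1 - 1*6)/8 = 2 + (1 - 6)/8 = 2 + (1/8)*(-5) = 2 - 5/8 = 11/8 ≈ 1.3750)
T(4*C)*(-4 + R)**2 = (4*(11/8))*(-4 - 5)**2 = (11/2)*(-9)**2 = (11/2)*81 = 891/2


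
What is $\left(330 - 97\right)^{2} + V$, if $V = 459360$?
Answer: $513649$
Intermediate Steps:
$\left(330 - 97\right)^{2} + V = \left(330 - 97\right)^{2} + 459360 = 233^{2} + 459360 = 54289 + 459360 = 513649$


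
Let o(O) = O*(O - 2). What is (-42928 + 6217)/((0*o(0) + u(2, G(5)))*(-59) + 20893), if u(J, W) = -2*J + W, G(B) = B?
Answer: -36711/20834 ≈ -1.7621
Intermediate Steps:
o(O) = O*(-2 + O)
u(J, W) = W - 2*J
(-42928 + 6217)/((0*o(0) + u(2, G(5)))*(-59) + 20893) = (-42928 + 6217)/((0*(0*(-2 + 0)) + (5 - 2*2))*(-59) + 20893) = -36711/((0*(0*(-2)) + (5 - 4))*(-59) + 20893) = -36711/((0*0 + 1)*(-59) + 20893) = -36711/((0 + 1)*(-59) + 20893) = -36711/(1*(-59) + 20893) = -36711/(-59 + 20893) = -36711/20834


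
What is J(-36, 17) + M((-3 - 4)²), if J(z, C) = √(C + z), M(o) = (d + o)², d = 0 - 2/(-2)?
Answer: 2500 + I*√19 ≈ 2500.0 + 4.3589*I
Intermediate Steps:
d = 1 (d = 0 - 2*(-½) = 0 + 1 = 1)
M(o) = (1 + o)²
J(-36, 17) + M((-3 - 4)²) = √(17 - 36) + (1 + (-3 - 4)²)² = √(-19) + (1 + (-7)²)² = I*√19 + (1 + 49)² = I*√19 + 50² = I*√19 + 2500 = 2500 + I*√19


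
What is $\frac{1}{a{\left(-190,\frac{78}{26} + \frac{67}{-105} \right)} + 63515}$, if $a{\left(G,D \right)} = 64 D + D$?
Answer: $\frac{21}{1337039} \approx 1.5706 \cdot 10^{-5}$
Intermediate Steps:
$a{\left(G,D \right)} = 65 D$
$\frac{1}{a{\left(-190,\frac{78}{26} + \frac{67}{-105} \right)} + 63515} = \frac{1}{65 \left(\frac{78}{26} + \frac{67}{-105}\right) + 63515} = \frac{1}{65 \left(78 \cdot \frac{1}{26} + 67 \left(- \frac{1}{105}\right)\right) + 63515} = \frac{1}{65 \left(3 - \frac{67}{105}\right) + 63515} = \frac{1}{65 \cdot \frac{248}{105} + 63515} = \frac{1}{\frac{3224}{21} + 63515} = \frac{1}{\frac{1337039}{21}} = \frac{21}{1337039}$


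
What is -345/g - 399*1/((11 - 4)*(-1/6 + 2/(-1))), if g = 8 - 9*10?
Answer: 32529/1066 ≈ 30.515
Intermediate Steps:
g = -82 (g = 8 - 90 = -82)
-345/g - 399*1/((11 - 4)*(-1/6 + 2/(-1))) = -345/(-82) - 399*1/((11 - 4)*(-1/6 + 2/(-1))) = -345*(-1/82) - 399*1/(7*(-1*⅙ + 2*(-1))) = 345/82 - 399*1/(7*(-⅙ - 2)) = 345/82 - 399/((-13/6*7)) = 345/82 - 399/(-91/6) = 345/82 - 399*(-6/91) = 345/82 + 342/13 = 32529/1066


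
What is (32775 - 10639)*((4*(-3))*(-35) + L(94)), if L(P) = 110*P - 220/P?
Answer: 11192182960/47 ≈ 2.3813e+8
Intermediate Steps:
L(P) = -220/P + 110*P
(32775 - 10639)*((4*(-3))*(-35) + L(94)) = (32775 - 10639)*((4*(-3))*(-35) + (-220/94 + 110*94)) = 22136*(-12*(-35) + (-220*1/94 + 10340)) = 22136*(420 + (-110/47 + 10340)) = 22136*(420 + 485870/47) = 22136*(505610/47) = 11192182960/47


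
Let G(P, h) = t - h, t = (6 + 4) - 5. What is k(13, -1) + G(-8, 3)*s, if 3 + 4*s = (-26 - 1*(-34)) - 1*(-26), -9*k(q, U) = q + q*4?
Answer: 149/18 ≈ 8.2778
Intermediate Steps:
k(q, U) = -5*q/9 (k(q, U) = -(q + q*4)/9 = -(q + 4*q)/9 = -5*q/9)
t = 5 (t = 10 - 5 = 5)
G(P, h) = 5 - h
s = 31/4 (s = -¾ + ((-26 - 1*(-34)) - 1*(-26))/4 = -¾ + ((-26 + 34) + 26)/4 = -¾ + (8 + 26)/4 = -¾ + (¼)*34 = -¾ + 17/2 = 31/4 ≈ 7.7500)
k(13, -1) + G(-8, 3)*s = -5/9*13 + (5 - 1*3)*(31/4) = -65/9 + (5 - 3)*(31/4) = -65/9 + 2*(31/4) = -65/9 + 31/2 = 149/18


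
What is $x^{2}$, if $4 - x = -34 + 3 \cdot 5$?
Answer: $529$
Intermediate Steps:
$x = 23$ ($x = 4 - \left(-34 + 3 \cdot 5\right) = 4 - \left(-34 + 15\right) = 4 - -19 = 4 + 19 = 23$)
$x^{2} = 23^{2} = 529$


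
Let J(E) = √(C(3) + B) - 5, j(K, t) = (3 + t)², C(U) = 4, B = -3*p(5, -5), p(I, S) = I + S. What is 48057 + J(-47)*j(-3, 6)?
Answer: 47814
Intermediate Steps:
B = 0 (B = -3*(5 - 5) = -3*0 = 0)
J(E) = -3 (J(E) = √(4 + 0) - 5 = √4 - 5 = 2 - 5 = -3)
48057 + J(-47)*j(-3, 6) = 48057 - 3*(3 + 6)² = 48057 - 3*9² = 48057 - 3*81 = 48057 - 243 = 47814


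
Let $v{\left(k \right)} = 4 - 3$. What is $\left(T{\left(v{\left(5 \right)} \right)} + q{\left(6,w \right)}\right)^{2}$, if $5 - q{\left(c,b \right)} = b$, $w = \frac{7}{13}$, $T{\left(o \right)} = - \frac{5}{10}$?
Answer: $\frac{10609}{676} \approx 15.694$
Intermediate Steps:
$v{\left(k \right)} = 1$
$T{\left(o \right)} = - \frac{1}{2}$ ($T{\left(o \right)} = \left(-5\right) \frac{1}{10} = - \frac{1}{2}$)
$w = \frac{7}{13}$ ($w = 7 \cdot \frac{1}{13} = \frac{7}{13} \approx 0.53846$)
$q{\left(c,b \right)} = 5 - b$
$\left(T{\left(v{\left(5 \right)} \right)} + q{\left(6,w \right)}\right)^{2} = \left(- \frac{1}{2} + \left(5 - \frac{7}{13}\right)\right)^{2} = \left(- \frac{1}{2} + \frac{58}{13}\right)^{2} = \left(\frac{103}{26}\right)^{2} = \frac{10609}{676}$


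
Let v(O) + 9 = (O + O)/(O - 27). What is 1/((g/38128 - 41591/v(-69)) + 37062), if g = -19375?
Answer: 419408/17850477659 ≈ 2.3496e-5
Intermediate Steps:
v(O) = -9 + 2*O/(-27 + O) (v(O) = -9 + (O + O)/(O - 27) = -9 + (2*O)/(-27 + O) = -9 + 2*O/(-27 + O))
1/((g/38128 - 41591/v(-69)) + 37062) = 1/((-19375/38128 - 41591*(-27 - 69)/(243 - 7*(-69))) + 37062) = 1/((-19375*1/38128 - 41591*(-96/(243 + 483))) + 37062) = 1/((-19375/38128 - 41591/((-1/96*726))) + 37062) = 1/((-19375/38128 - 41591/(-121/16)) + 37062) = 1/((-19375/38128 - 41591*(-16/121)) + 37062) = 1/((-19375/38128 + 60496/11) + 37062) = 1/(2306378363/419408 + 37062) = 1/(17850477659/419408) = 419408/17850477659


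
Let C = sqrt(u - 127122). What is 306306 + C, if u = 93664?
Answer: 306306 + I*sqrt(33458) ≈ 3.0631e+5 + 182.92*I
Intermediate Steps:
C = I*sqrt(33458) (C = sqrt(93664 - 127122) = sqrt(-33458) = I*sqrt(33458) ≈ 182.92*I)
306306 + C = 306306 + I*sqrt(33458)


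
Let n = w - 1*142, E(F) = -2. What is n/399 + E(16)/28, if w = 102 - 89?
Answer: -15/38 ≈ -0.39474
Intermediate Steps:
w = 13
n = -129 (n = 13 - 1*142 = 13 - 142 = -129)
n/399 + E(16)/28 = -129/399 - 2/28 = -129*1/399 - 2*1/28 = -43/133 - 1/14 = -15/38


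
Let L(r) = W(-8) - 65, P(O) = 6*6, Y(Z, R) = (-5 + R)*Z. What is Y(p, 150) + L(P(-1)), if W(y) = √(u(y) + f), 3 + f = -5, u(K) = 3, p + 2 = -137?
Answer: -20220 + I*√5 ≈ -20220.0 + 2.2361*I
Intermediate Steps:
p = -139 (p = -2 - 137 = -139)
Y(Z, R) = Z*(-5 + R)
f = -8 (f = -3 - 5 = -8)
W(y) = I*√5 (W(y) = √(3 - 8) = √(-5) = I*√5)
P(O) = 36
L(r) = -65 + I*√5 (L(r) = I*√5 - 65 = -65 + I*√5)
Y(p, 150) + L(P(-1)) = -139*(-5 + 150) + (-65 + I*√5) = -139*145 + (-65 + I*√5) = -20155 + (-65 + I*√5) = -20220 + I*√5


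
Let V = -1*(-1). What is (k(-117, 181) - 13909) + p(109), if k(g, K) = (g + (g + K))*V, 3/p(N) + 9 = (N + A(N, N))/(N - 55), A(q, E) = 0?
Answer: -5263836/377 ≈ -13962.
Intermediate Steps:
p(N) = 3/(-9 + N/(-55 + N)) (p(N) = 3/(-9 + (N + 0)/(N - 55)) = 3/(-9 + N/(-55 + N)))
V = 1
k(g, K) = K + 2*g (k(g, K) = (g + (g + K))*1 = (g + (K + g))*1 = (K + 2*g)*1 = K + 2*g)
(k(-117, 181) - 13909) + p(109) = ((181 + 2*(-117)) - 13909) + 3*(-55 + 109)/(495 - 8*109) = ((181 - 234) - 13909) + 3*54/(495 - 872) = (-53 - 13909) + 3*54/(-377) = -13962 + 3*(-1/377)*54 = -13962 - 162/377 = -5263836/377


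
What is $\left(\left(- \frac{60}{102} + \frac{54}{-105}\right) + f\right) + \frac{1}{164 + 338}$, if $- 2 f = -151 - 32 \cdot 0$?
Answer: $\frac{11111189}{149345} \approx 74.399$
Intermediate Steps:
$f = \frac{151}{2}$ ($f = - \frac{-151 - 32 \cdot 0}{2} = - \frac{-151 - 0}{2} = - \frac{-151 + 0}{2} = \left(- \frac{1}{2}\right) \left(-151\right) = \frac{151}{2} \approx 75.5$)
$\left(\left(- \frac{60}{102} + \frac{54}{-105}\right) + f\right) + \frac{1}{164 + 338} = \left(\left(- \frac{60}{102} + \frac{54}{-105}\right) + \frac{151}{2}\right) + \frac{1}{164 + 338} = \left(\left(\left(-60\right) \frac{1}{102} + 54 \left(- \frac{1}{105}\right)\right) + \frac{151}{2}\right) + \frac{1}{502} = \left(\left(- \frac{10}{17} - \frac{18}{35}\right) + \frac{151}{2}\right) + \frac{1}{502} = \left(- \frac{656}{595} + \frac{151}{2}\right) + \frac{1}{502} = \frac{88533}{1190} + \frac{1}{502} = \frac{11111189}{149345}$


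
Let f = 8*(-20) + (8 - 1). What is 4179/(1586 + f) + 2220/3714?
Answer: 3117011/887027 ≈ 3.5140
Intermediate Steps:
f = -153 (f = -160 + 7 = -153)
4179/(1586 + f) + 2220/3714 = 4179/(1586 - 153) + 2220/3714 = 4179/1433 + 2220*(1/3714) = 4179*(1/1433) + 370/619 = 4179/1433 + 370/619 = 3117011/887027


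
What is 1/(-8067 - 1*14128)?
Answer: -1/22195 ≈ -4.5055e-5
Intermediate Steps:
1/(-8067 - 1*14128) = 1/(-8067 - 14128) = 1/(-22195) = -1/22195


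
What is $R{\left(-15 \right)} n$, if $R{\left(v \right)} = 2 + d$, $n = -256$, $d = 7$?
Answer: $-2304$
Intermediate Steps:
$R{\left(v \right)} = 9$ ($R{\left(v \right)} = 2 + 7 = 9$)
$R{\left(-15 \right)} n = 9 \left(-256\right) = -2304$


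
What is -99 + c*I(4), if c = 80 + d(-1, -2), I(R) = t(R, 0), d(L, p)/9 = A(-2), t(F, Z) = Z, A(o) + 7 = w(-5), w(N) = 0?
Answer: -99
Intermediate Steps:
A(o) = -7 (A(o) = -7 + 0 = -7)
d(L, p) = -63 (d(L, p) = 9*(-7) = -63)
I(R) = 0
c = 17 (c = 80 - 63 = 17)
-99 + c*I(4) = -99 + 17*0 = -99 + 0 = -99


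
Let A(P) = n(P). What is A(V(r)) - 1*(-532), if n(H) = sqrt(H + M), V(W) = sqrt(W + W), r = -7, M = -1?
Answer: 532 + sqrt(-1 + I*sqrt(14)) ≈ 533.2 + 1.5609*I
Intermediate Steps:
V(W) = sqrt(2)*sqrt(W) (V(W) = sqrt(2*W) = sqrt(2)*sqrt(W))
n(H) = sqrt(-1 + H) (n(H) = sqrt(H - 1) = sqrt(-1 + H))
A(P) = sqrt(-1 + P)
A(V(r)) - 1*(-532) = sqrt(-1 + sqrt(2)*sqrt(-7)) - 1*(-532) = sqrt(-1 + sqrt(2)*(I*sqrt(7))) + 532 = sqrt(-1 + I*sqrt(14)) + 532 = 532 + sqrt(-1 + I*sqrt(14))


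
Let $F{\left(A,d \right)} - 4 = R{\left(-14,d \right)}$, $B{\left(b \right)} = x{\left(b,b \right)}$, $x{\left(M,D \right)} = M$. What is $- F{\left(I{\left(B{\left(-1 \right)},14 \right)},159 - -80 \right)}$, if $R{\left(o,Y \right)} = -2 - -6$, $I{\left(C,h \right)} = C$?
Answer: $-8$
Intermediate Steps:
$B{\left(b \right)} = b$
$R{\left(o,Y \right)} = 4$ ($R{\left(o,Y \right)} = -2 + 6 = 4$)
$F{\left(A,d \right)} = 8$ ($F{\left(A,d \right)} = 4 + 4 = 8$)
$- F{\left(I{\left(B{\left(-1 \right)},14 \right)},159 - -80 \right)} = \left(-1\right) 8 = -8$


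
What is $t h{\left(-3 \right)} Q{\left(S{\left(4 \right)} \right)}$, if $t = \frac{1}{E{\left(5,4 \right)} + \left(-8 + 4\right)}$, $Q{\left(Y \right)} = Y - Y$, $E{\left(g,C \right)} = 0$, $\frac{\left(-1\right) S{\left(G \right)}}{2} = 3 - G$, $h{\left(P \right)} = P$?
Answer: $0$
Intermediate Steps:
$S{\left(G \right)} = -6 + 2 G$ ($S{\left(G \right)} = - 2 \left(3 - G\right) = -6 + 2 G$)
$Q{\left(Y \right)} = 0$
$t = - \frac{1}{4}$ ($t = \frac{1}{0 + \left(-8 + 4\right)} = \frac{1}{0 - 4} = \frac{1}{-4} = - \frac{1}{4} \approx -0.25$)
$t h{\left(-3 \right)} Q{\left(S{\left(4 \right)} \right)} = \left(- \frac{1}{4}\right) \left(-3\right) 0 = \frac{3}{4} \cdot 0 = 0$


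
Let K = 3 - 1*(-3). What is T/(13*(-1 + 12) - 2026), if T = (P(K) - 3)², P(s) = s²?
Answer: -1089/1883 ≈ -0.57833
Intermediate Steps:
K = 6 (K = 3 + 3 = 6)
T = 1089 (T = (6² - 3)² = (36 - 3)² = 33² = 1089)
T/(13*(-1 + 12) - 2026) = 1089/(13*(-1 + 12) - 2026) = 1089/(13*11 - 2026) = 1089/(143 - 2026) = 1089/(-1883) = 1089*(-1/1883) = -1089/1883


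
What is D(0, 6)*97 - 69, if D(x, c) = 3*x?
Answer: -69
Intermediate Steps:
D(0, 6)*97 - 69 = (3*0)*97 - 69 = 0*97 - 69 = 0 - 69 = -69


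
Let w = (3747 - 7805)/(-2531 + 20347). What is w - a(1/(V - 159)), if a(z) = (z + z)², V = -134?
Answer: -174223253/764742892 ≈ -0.22782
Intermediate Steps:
a(z) = 4*z² (a(z) = (2*z)² = 4*z²)
w = -2029/8908 (w = -4058/17816 = -4058*1/17816 = -2029/8908 ≈ -0.22777)
w - a(1/(V - 159)) = -2029/8908 - 4*(1/(-134 - 159))² = -2029/8908 - 4*(1/(-293))² = -2029/8908 - 4*(-1/293)² = -2029/8908 - 4/85849 = -174223253/764742892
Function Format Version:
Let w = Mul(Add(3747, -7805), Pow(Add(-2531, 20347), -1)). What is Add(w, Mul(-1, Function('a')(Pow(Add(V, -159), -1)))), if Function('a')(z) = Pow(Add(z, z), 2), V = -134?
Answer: Rational(-174223253, 764742892) ≈ -0.22782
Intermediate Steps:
Function('a')(z) = Mul(4, Pow(z, 2)) (Function('a')(z) = Pow(Mul(2, z), 2) = Mul(4, Pow(z, 2)))
w = Rational(-2029, 8908) (w = Mul(-4058, Pow(17816, -1)) = Mul(-4058, Rational(1, 17816)) = Rational(-2029, 8908) ≈ -0.22777)
Add(w, Mul(-1, Function('a')(Pow(Add(V, -159), -1)))) = Add(Rational(-2029, 8908), Mul(-1, Mul(4, Pow(Pow(Add(-134, -159), -1), 2)))) = Add(Rational(-2029, 8908), Mul(-1, Mul(4, Pow(Pow(-293, -1), 2)))) = Add(Rational(-2029, 8908), Mul(-1, Mul(4, Pow(Rational(-1, 293), 2)))) = Add(Rational(-2029, 8908), Mul(-1, Mul(4, Rational(1, 85849)))) = Add(Rational(-2029, 8908), Mul(-1, Rational(4, 85849))) = Add(Rational(-2029, 8908), Rational(-4, 85849)) = Rational(-174223253, 764742892)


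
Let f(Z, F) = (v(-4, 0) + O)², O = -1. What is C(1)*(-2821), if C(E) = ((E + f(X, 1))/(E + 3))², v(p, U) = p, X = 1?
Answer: -476749/4 ≈ -1.1919e+5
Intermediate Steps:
f(Z, F) = 25 (f(Z, F) = (-4 - 1)² = (-5)² = 25)
C(E) = (25 + E)²/(3 + E)² (C(E) = ((E + 25)/(E + 3))² = ((25 + E)/(3 + E))² = (25 + E)²/(3 + E)²)
C(1)*(-2821) = ((25 + 1)²/(3 + 1)²)*(-2821) = (26²/4²)*(-2821) = ((1/16)*676)*(-2821) = (169/4)*(-2821) = -476749/4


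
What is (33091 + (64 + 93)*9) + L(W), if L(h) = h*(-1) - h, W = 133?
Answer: 34238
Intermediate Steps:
L(h) = -2*h (L(h) = -h - h = -2*h)
(33091 + (64 + 93)*9) + L(W) = (33091 + (64 + 93)*9) - 2*133 = (33091 + 157*9) - 266 = (33091 + 1413) - 266 = 34504 - 266 = 34238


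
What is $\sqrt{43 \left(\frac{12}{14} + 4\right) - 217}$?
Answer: $\frac{i \sqrt{399}}{7} \approx 2.8536 i$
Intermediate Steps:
$\sqrt{43 \left(\frac{12}{14} + 4\right) - 217} = \sqrt{43 \left(12 \cdot \frac{1}{14} + 4\right) - 217} = \sqrt{43 \left(\frac{6}{7} + 4\right) - 217} = \sqrt{43 \cdot \frac{34}{7} - 217} = \sqrt{\frac{1462}{7} - 217} = \sqrt{- \frac{57}{7}} = \frac{i \sqrt{399}}{7}$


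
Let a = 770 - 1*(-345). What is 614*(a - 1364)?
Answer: -152886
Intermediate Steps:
a = 1115 (a = 770 + 345 = 1115)
614*(a - 1364) = 614*(1115 - 1364) = 614*(-249) = -152886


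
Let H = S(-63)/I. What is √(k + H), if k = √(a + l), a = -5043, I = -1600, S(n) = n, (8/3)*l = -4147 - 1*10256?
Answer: √(63 + 400*I*√167106)/40 ≈ 7.1497 + 7.1469*I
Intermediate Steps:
l = -43209/8 (l = 3*(-4147 - 1*10256)/8 = 3*(-4147 - 10256)/8 = (3/8)*(-14403) = -43209/8 ≈ -5401.1)
k = I*√167106/4 (k = √(-5043 - 43209/8) = √(-83553/8) = I*√167106/4 ≈ 102.2*I)
H = 63/1600 (H = -63/(-1600) = -63*(-1/1600) = 63/1600 ≈ 0.039375)
√(k + H) = √(I*√167106/4 + 63/1600) = √(63/1600 + I*√167106/4)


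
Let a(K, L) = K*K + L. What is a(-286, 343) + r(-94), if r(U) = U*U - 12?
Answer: 90963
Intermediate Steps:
a(K, L) = L + K² (a(K, L) = K² + L = L + K²)
r(U) = -12 + U² (r(U) = U² - 12 = -12 + U²)
a(-286, 343) + r(-94) = (343 + (-286)²) + (-12 + (-94)²) = (343 + 81796) + (-12 + 8836) = 82139 + 8824 = 90963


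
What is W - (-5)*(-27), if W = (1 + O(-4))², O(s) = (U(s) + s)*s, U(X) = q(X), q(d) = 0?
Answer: 154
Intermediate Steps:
U(X) = 0
O(s) = s² (O(s) = (0 + s)*s = s*s = s²)
W = 289 (W = (1 + (-4)²)² = (1 + 16)² = 17² = 289)
W - (-5)*(-27) = 289 - (-5)*(-27) = 289 - 1*135 = 289 - 135 = 154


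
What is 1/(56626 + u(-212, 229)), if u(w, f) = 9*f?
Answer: 1/58687 ≈ 1.7040e-5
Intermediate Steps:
1/(56626 + u(-212, 229)) = 1/(56626 + 9*229) = 1/(56626 + 2061) = 1/58687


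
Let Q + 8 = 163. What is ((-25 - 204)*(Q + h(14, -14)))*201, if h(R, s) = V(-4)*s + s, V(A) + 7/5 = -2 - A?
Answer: -30517227/5 ≈ -6.1034e+6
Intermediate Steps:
Q = 155 (Q = -8 + 163 = 155)
V(A) = -17/5 - A (V(A) = -7/5 + (-2 - A) = -17/5 - A)
h(R, s) = 8*s/5 (h(R, s) = (-17/5 - 1*(-4))*s + s = (-17/5 + 4)*s + s = 3*s/5 + s = 8*s/5)
((-25 - 204)*(Q + h(14, -14)))*201 = ((-25 - 204)*(155 + (8/5)*(-14)))*201 = -229*(155 - 112/5)*201 = -229*663/5*201 = -151827/5*201 = -30517227/5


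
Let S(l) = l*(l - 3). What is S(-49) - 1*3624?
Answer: -1076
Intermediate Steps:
S(l) = l*(-3 + l)
S(-49) - 1*3624 = -49*(-3 - 49) - 1*3624 = -49*(-52) - 3624 = 2548 - 3624 = -1076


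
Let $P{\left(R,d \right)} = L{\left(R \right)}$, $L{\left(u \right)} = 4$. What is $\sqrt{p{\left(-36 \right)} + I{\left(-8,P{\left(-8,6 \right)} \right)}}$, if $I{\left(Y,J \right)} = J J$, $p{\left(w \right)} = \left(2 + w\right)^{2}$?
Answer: $2 \sqrt{293} \approx 34.234$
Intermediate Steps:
$P{\left(R,d \right)} = 4$
$I{\left(Y,J \right)} = J^{2}$
$\sqrt{p{\left(-36 \right)} + I{\left(-8,P{\left(-8,6 \right)} \right)}} = \sqrt{\left(2 - 36\right)^{2} + 4^{2}} = \sqrt{\left(-34\right)^{2} + 16} = \sqrt{1156 + 16} = \sqrt{1172} = 2 \sqrt{293}$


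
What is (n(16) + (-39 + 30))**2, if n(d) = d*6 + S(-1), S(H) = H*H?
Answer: 7744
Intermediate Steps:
S(H) = H**2
n(d) = 1 + 6*d (n(d) = d*6 + (-1)**2 = 6*d + 1 = 1 + 6*d)
(n(16) + (-39 + 30))**2 = ((1 + 6*16) + (-39 + 30))**2 = ((1 + 96) - 9)**2 = (97 - 9)**2 = 88**2 = 7744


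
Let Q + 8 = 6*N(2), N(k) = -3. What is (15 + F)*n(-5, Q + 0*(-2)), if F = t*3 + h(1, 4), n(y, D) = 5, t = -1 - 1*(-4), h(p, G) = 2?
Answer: 130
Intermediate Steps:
t = 3 (t = -1 + 4 = 3)
Q = -26 (Q = -8 + 6*(-3) = -8 - 18 = -26)
F = 11 (F = 3*3 + 2 = 9 + 2 = 11)
(15 + F)*n(-5, Q + 0*(-2)) = (15 + 11)*5 = 26*5 = 130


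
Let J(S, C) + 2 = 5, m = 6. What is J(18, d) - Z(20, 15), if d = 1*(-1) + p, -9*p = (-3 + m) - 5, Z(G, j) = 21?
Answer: -18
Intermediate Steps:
p = 2/9 (p = -((-3 + 6) - 5)/9 = -(3 - 5)/9 = -1/9*(-2) = 2/9 ≈ 0.22222)
d = -7/9 (d = 1*(-1) + 2/9 = -1 + 2/9 = -7/9 ≈ -0.77778)
J(S, C) = 3 (J(S, C) = -2 + 5 = 3)
J(18, d) - Z(20, 15) = 3 - 1*21 = 3 - 21 = -18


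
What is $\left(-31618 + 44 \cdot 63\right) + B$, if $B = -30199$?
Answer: $-59045$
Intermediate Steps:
$\left(-31618 + 44 \cdot 63\right) + B = \left(-31618 + 44 \cdot 63\right) - 30199 = \left(-31618 + 2772\right) - 30199 = -28846 - 30199 = -59045$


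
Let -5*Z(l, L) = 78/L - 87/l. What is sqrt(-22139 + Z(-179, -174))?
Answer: I*sqrt(14914208658655)/25955 ≈ 148.79*I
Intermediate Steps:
Z(l, L) = -78/(5*L) + 87/(5*l) (Z(l, L) = -(78/L - 87/l)/5 = -(-87/l + 78/L)/5 = -78/(5*L) + 87/(5*l))
sqrt(-22139 + Z(-179, -174)) = sqrt(-22139 + (-78/5/(-174) + (87/5)/(-179))) = sqrt(-22139 + (-78/5*(-1/174) + (87/5)*(-1/179))) = sqrt(-22139 + (13/145 - 87/895)) = sqrt(-22139 - 196/25955) = sqrt(-574617941/25955) = I*sqrt(14914208658655)/25955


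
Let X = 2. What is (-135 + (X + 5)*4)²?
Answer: 11449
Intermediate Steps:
(-135 + (X + 5)*4)² = (-135 + (2 + 5)*4)² = (-135 + 7*4)² = (-135 + 28)² = (-107)² = 11449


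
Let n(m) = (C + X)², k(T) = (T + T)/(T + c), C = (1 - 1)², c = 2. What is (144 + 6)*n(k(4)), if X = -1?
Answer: 150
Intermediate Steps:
C = 0 (C = 0² = 0)
k(T) = 2*T/(2 + T) (k(T) = (T + T)/(T + 2) = (2*T)/(2 + T) = 2*T/(2 + T))
n(m) = 1 (n(m) = (0 - 1)² = (-1)² = 1)
(144 + 6)*n(k(4)) = (144 + 6)*1 = 150*1 = 150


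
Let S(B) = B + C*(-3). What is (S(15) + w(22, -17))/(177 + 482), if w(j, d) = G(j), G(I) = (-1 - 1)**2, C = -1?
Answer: 22/659 ≈ 0.033384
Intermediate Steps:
G(I) = 4 (G(I) = (-2)**2 = 4)
w(j, d) = 4
S(B) = 3 + B (S(B) = B - 1*(-3) = B + 3 = 3 + B)
(S(15) + w(22, -17))/(177 + 482) = ((3 + 15) + 4)/(177 + 482) = (18 + 4)/659 = 22*(1/659) = 22/659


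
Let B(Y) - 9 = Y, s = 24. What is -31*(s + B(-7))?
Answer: -806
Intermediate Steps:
B(Y) = 9 + Y
-31*(s + B(-7)) = -31*(24 + (9 - 7)) = -31*(24 + 2) = -31*26 = -806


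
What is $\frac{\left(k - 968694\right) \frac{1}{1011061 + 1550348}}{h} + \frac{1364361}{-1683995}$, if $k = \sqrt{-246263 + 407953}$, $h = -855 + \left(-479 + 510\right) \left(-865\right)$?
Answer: $- \frac{644642302763902}{795678510583899} - \frac{\sqrt{161690}}{70874187030} \approx -0.81018$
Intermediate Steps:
$h = -27670$ ($h = -855 + 31 \left(-865\right) = -855 - 26815 = -27670$)
$k = \sqrt{161690} \approx 402.11$
$\frac{\left(k - 968694\right) \frac{1}{1011061 + 1550348}}{h} + \frac{1364361}{-1683995} = \frac{\left(\sqrt{161690} - 968694\right) \frac{1}{1011061 + 1550348}}{-27670} + \frac{1364361}{-1683995} = \frac{-968694 + \sqrt{161690}}{2561409} \left(- \frac{1}{27670}\right) + 1364361 \left(- \frac{1}{1683995}\right) = \left(-968694 + \sqrt{161690}\right) \frac{1}{2561409} \left(- \frac{1}{27670}\right) - \frac{1364361}{1683995} = \left(- \frac{322898}{853803} + \frac{\sqrt{161690}}{2561409}\right) \left(- \frac{1}{27670}\right) - \frac{1364361}{1683995} = \left(\frac{161449}{11812364505} - \frac{\sqrt{161690}}{70874187030}\right) - \frac{1364361}{1683995} = - \frac{644642302763902}{795678510583899} - \frac{\sqrt{161690}}{70874187030}$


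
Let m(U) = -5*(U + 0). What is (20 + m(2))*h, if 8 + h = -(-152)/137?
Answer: -9440/137 ≈ -68.905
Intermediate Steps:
m(U) = -5*U
h = -944/137 (h = -8 - (-152)/137 = -8 - 1*(-152/137) = -8 + 152/137 = -944/137 ≈ -6.8905)
(20 + m(2))*h = (20 - 5*2)*(-944/137) = (20 - 10)*(-944/137) = 10*(-944/137) = -9440/137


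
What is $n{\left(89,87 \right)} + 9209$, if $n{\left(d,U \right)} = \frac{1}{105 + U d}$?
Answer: $\frac{72272233}{7848} \approx 9209.0$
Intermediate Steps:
$n{\left(89,87 \right)} + 9209 = \frac{1}{105 + 87 \cdot 89} + 9209 = \frac{1}{105 + 7743} + 9209 = \frac{1}{7848} + 9209 = \frac{72272233}{7848}$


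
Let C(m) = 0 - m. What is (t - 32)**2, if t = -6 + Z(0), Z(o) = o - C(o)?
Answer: 1444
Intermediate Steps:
C(m) = -m
Z(o) = 2*o (Z(o) = o - (-1)*o = o + o = 2*o)
t = -6 (t = -6 + 2*0 = -6 + 0 = -6)
(t - 32)**2 = (-6 - 32)**2 = (-38)**2 = 1444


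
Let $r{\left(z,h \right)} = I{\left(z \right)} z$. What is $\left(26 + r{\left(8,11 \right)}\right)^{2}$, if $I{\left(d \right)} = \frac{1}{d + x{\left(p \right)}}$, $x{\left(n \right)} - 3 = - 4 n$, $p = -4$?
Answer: $\frac{504100}{729} \approx 691.5$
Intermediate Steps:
$x{\left(n \right)} = 3 - 4 n$
$I{\left(d \right)} = \frac{1}{19 + d}$ ($I{\left(d \right)} = \frac{1}{d + \left(3 - -16\right)} = \frac{1}{d + \left(3 + 16\right)} = \frac{1}{d + 19} = \frac{1}{19 + d}$)
$r{\left(z,h \right)} = \frac{z}{19 + z}$
$\left(26 + r{\left(8,11 \right)}\right)^{2} = \left(26 + \frac{8}{19 + 8}\right)^{2} = \left(26 + \frac{8}{27}\right)^{2} = \left(\frac{710}{27}\right)^{2} = \frac{504100}{729}$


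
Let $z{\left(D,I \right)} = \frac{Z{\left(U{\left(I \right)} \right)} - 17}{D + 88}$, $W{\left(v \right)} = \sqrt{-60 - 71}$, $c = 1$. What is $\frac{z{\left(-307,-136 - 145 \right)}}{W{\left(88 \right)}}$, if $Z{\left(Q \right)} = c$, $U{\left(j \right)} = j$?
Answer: $- \frac{16 i \sqrt{131}}{28689} \approx - 0.0063832 i$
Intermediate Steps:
$Z{\left(Q \right)} = 1$
$W{\left(v \right)} = i \sqrt{131}$ ($W{\left(v \right)} = \sqrt{-131} = i \sqrt{131}$)
$z{\left(D,I \right)} = - \frac{16}{88 + D}$ ($z{\left(D,I \right)} = \frac{1 - 17}{D + 88} = - \frac{16}{88 + D}$)
$\frac{z{\left(-307,-136 - 145 \right)}}{W{\left(88 \right)}} = \frac{\left(-16\right) \frac{1}{88 - 307}}{i \sqrt{131}} = - \frac{16}{-219} \left(- \frac{i \sqrt{131}}{131}\right) = \left(-16\right) \left(- \frac{1}{219}\right) \left(- \frac{i \sqrt{131}}{131}\right) = \frac{16 \left(- \frac{i \sqrt{131}}{131}\right)}{219} = - \frac{16 i \sqrt{131}}{28689}$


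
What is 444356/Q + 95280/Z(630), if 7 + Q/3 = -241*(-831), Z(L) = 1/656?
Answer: 9387927839729/150198 ≈ 6.2504e+7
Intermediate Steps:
Z(L) = 1/656
Q = 600792 (Q = -21 + 3*(-241*(-831)) = -21 + 3*200271 = -21 + 600813 = 600792)
444356/Q + 95280/Z(630) = 444356/600792 + 95280/(1/656) = 444356*(1/600792) + 95280*656 = 111089/150198 + 62503680 = 9387927839729/150198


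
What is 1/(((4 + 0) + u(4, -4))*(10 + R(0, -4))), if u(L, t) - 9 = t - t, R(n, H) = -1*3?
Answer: 1/91 ≈ 0.010989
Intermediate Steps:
R(n, H) = -3
u(L, t) = 9 (u(L, t) = 9 + (t - t) = 9 + 0 = 9)
1/(((4 + 0) + u(4, -4))*(10 + R(0, -4))) = 1/(((4 + 0) + 9)*(10 - 3)) = 1/((4 + 9)*7) = 1/(13*7) = 1/91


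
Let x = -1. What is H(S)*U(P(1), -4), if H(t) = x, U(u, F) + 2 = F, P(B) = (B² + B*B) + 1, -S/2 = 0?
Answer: 6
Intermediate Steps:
S = 0 (S = -2*0 = 0)
P(B) = 1 + 2*B² (P(B) = (B² + B²) + 1 = 2*B² + 1 = 1 + 2*B²)
U(u, F) = -2 + F
H(t) = -1
H(S)*U(P(1), -4) = -(-2 - 4) = -1*(-6) = 6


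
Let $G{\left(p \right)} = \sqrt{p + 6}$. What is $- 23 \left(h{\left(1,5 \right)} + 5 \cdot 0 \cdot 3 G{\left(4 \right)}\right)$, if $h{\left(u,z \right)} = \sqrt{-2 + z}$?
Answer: $- 23 \sqrt{3} \approx -39.837$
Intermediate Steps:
$G{\left(p \right)} = \sqrt{6 + p}$
$- 23 \left(h{\left(1,5 \right)} + 5 \cdot 0 \cdot 3 G{\left(4 \right)}\right) = - 23 \left(\sqrt{-2 + 5} + 5 \cdot 0 \cdot 3 \sqrt{6 + 4}\right) = - 23 \left(\sqrt{3} + 0 \cdot 3 \sqrt{10}\right) = - 23 \left(\sqrt{3} + 0 \sqrt{10}\right) = - 23 \left(\sqrt{3} + 0\right) = - 23 \sqrt{3}$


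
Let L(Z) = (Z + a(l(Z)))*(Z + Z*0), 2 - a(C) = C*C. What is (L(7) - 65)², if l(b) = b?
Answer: 119025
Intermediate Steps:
a(C) = 2 - C² (a(C) = 2 - C*C = 2 - C²)
L(Z) = Z*(2 + Z - Z²) (L(Z) = (Z + (2 - Z²))*(Z + Z*0) = (2 + Z - Z²)*(Z + 0) = (2 + Z - Z²)*Z = Z*(2 + Z - Z²))
(L(7) - 65)² = (7*(2 + 7 - 1*7²) - 65)² = (7*(2 + 7 - 1*49) - 65)² = (7*(2 + 7 - 49) - 65)² = (7*(-40) - 65)² = (-280 - 65)² = (-345)² = 119025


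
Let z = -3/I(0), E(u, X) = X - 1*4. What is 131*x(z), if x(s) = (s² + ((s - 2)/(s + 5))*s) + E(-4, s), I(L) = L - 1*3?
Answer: -1703/6 ≈ -283.83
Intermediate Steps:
E(u, X) = -4 + X (E(u, X) = X - 4 = -4 + X)
I(L) = -3 + L (I(L) = L - 3 = -3 + L)
z = 1 (z = -3/(-3 + 0) = -3/(-3) = -3*(-⅓) = 1)
x(s) = -4 + s + s² + s*(-2 + s)/(5 + s) (x(s) = (s² + ((s - 2)/(s + 5))*s) + (-4 + s) = (s² + ((-2 + s)/(5 + s))*s) + (-4 + s) = (s² + s*(-2 + s)/(5 + s)) + (-4 + s) = -4 + s + s² + s*(-2 + s)/(5 + s))
131*x(z) = 131*((-20 + 1³ - 1*1 + 7*1²)/(5 + 1)) = 131*((-20 + 1 - 1 + 7*1)/6) = 131*((-20 + 1 - 1 + 7)/6) = 131*((⅙)*(-13)) = 131*(-13/6) = -1703/6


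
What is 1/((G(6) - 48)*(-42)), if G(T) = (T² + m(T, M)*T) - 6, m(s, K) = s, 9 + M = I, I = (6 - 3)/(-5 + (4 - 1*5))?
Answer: -1/756 ≈ -0.0013228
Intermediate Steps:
I = -½ (I = 3/(-5 + (4 - 5)) = 3/(-5 - 1) = 3/(-6) = 3*(-⅙) = -½ ≈ -0.50000)
M = -19/2 (M = -9 - ½ = -19/2 ≈ -9.5000)
G(T) = -6 + 2*T² (G(T) = (T² + T*T) - 6 = (T² + T²) - 6 = 2*T² - 6 = -6 + 2*T²)
1/((G(6) - 48)*(-42)) = 1/(((-6 + 2*6²) - 48)*(-42)) = 1/(((-6 + 2*36) - 48)*(-42)) = 1/(((-6 + 72) - 48)*(-42)) = 1/((66 - 48)*(-42)) = 1/(18*(-42)) = 1/(-756) = -1/756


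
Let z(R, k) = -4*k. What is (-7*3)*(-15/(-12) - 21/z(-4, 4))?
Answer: -861/16 ≈ -53.813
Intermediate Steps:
(-7*3)*(-15/(-12) - 21/z(-4, 4)) = (-7*3)*(-15/(-12) - 21/((-4*4))) = -21*(-15*(-1/12) - 21/(-16)) = -21*(5/4 - 21*(-1/16)) = -21*(5/4 + 21/16) = -21*41/16 = -861/16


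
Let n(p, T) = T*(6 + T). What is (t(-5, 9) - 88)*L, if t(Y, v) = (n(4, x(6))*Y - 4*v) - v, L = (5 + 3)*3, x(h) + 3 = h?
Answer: -6432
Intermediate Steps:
x(h) = -3 + h
L = 24 (L = 8*3 = 24)
t(Y, v) = -5*v + 27*Y (t(Y, v) = (((-3 + 6)*(6 + (-3 + 6)))*Y - 4*v) - v = ((3*(6 + 3))*Y - 4*v) - v = ((3*9)*Y - 4*v) - v = (27*Y - 4*v) - v = (-4*v + 27*Y) - v = -5*v + 27*Y)
(t(-5, 9) - 88)*L = ((-5*9 + 27*(-5)) - 88)*24 = ((-45 - 135) - 88)*24 = (-180 - 88)*24 = -268*24 = -6432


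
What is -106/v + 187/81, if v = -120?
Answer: 5171/1620 ≈ 3.1920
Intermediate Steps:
-106/v + 187/81 = -106/(-120) + 187/81 = -106*(-1/120) + 187*(1/81) = 53/60 + 187/81 = 5171/1620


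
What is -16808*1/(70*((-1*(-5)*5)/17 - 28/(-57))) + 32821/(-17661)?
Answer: -20857953553/167867805 ≈ -124.25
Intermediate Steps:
-16808*1/(70*((-1*(-5)*5)/17 - 28/(-57))) + 32821/(-17661) = -16808*1/(70*((5*5)*(1/17) - 28*(-1/57))) + 32821*(-1/17661) = -16808*1/(70*(25*(1/17) + 28/57)) - 32821/17661 = -16808*1/(70*(25/17 + 28/57)) - 32821/17661 = -16808/((1901/969)*70) - 32821/17661 = -16808/133070/969 - 32821/17661 = -16808*969/133070 - 32821/17661 = -8143476/66535 - 32821/17661 = -20857953553/167867805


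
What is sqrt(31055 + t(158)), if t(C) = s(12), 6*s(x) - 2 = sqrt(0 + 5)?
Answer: sqrt(1117992 + 6*sqrt(5))/6 ≈ 176.23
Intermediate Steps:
s(x) = 1/3 + sqrt(5)/6 (s(x) = 1/3 + sqrt(0 + 5)/6 = 1/3 + sqrt(5)/6)
t(C) = 1/3 + sqrt(5)/6
sqrt(31055 + t(158)) = sqrt(31055 + (1/3 + sqrt(5)/6)) = sqrt(93166/3 + sqrt(5)/6)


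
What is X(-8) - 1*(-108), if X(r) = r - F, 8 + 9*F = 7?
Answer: 901/9 ≈ 100.11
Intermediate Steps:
F = -⅑ (F = -8/9 + (⅑)*7 = -8/9 + 7/9 = -⅑ ≈ -0.11111)
X(r) = ⅑ + r (X(r) = r - 1*(-⅑) = r + ⅑ = ⅑ + r)
X(-8) - 1*(-108) = (⅑ - 8) - 1*(-108) = -71/9 + 108 = 901/9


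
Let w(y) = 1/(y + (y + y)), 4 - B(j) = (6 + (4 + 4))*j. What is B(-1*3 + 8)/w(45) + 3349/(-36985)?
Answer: -329539699/36985 ≈ -8910.1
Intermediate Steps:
B(j) = 4 - 14*j (B(j) = 4 - (6 + (4 + 4))*j = 4 - (6 + 8)*j = 4 - 14*j)
w(y) = 1/(3*y) (w(y) = 1/(y + 2*y) = 1/(3*y))
B(-1*3 + 8)/w(45) + 3349/(-36985) = (4 - 14*(-1*3 + 8))/(((⅓)/45)) + 3349/(-36985) = (4 - 14*(-3 + 8))/(((⅓)*(1/45))) + 3349*(-1/36985) = (4 - 14*5)/(1/135) - 3349/36985 = (4 - 70)*135 - 3349/36985 = -66*135 - 3349/36985 = -8910 - 3349/36985 = -329539699/36985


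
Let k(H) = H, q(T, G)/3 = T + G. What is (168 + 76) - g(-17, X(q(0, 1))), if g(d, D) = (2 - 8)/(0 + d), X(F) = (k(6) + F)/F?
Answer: 4142/17 ≈ 243.65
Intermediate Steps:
q(T, G) = 3*G + 3*T (q(T, G) = 3*(T + G) = 3*(G + T) = 3*G + 3*T)
X(F) = (6 + F)/F
g(d, D) = -6/d
(168 + 76) - g(-17, X(q(0, 1))) = (168 + 76) - (-6)/(-17) = 244 - (-6)*(-1)/17 = 244 - 1*6/17 = 244 - 6/17 = 4142/17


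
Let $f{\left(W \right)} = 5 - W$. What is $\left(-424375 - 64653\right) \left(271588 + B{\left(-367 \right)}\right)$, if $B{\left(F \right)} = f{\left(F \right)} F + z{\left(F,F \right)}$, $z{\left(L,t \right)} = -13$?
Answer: $-66043720428$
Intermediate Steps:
$B{\left(F \right)} = -13 + F \left(5 - F\right)$ ($B{\left(F \right)} = \left(5 - F\right) F - 13 = F \left(5 - F\right) - 13 = -13 + F \left(5 - F\right)$)
$\left(-424375 - 64653\right) \left(271588 + B{\left(-367 \right)}\right) = \left(-424375 - 64653\right) \left(271588 - \left(13 - 367 \left(-5 - 367\right)\right)\right) = - 489028 \left(271588 - \left(13 - -136524\right)\right) = - 489028 \left(271588 - 136537\right) = \left(-489028\right) 135051 = -66043720428$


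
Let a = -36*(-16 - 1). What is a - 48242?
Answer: -47630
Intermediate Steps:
a = 612 (a = -36*(-17) = 612)
a - 48242 = 612 - 48242 = -47630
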